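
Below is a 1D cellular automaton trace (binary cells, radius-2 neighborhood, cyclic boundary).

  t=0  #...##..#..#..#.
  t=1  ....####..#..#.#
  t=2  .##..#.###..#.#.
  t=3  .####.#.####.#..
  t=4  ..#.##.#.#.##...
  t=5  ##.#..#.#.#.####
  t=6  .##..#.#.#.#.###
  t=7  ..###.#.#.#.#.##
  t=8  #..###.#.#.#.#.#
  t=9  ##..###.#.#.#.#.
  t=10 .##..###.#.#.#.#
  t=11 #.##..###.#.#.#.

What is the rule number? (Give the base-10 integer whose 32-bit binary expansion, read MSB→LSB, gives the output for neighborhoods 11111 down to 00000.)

3070614599

  [31] ##### => #  t=5,i=14
  [30] ####. => .  t=1,i=6
  [29] ###.# => #  t=3,i=4
  [28] ###.. => #  t=1,i=7
  [27] ##.## => .  t=6,i=0
  [26] ##.#. => #  t=3,i=5
  [25] ##..# => #  t=0,i=6
  [24] ##... => #  t=4,i=13
  [23] #.### => .  t=2,i=7
  [22] #.##. => .  t=4,i=4
  [21] #.#.# => .  t=3,i=6
  [20] #.#.. => .  t=0,i=0
  [19] #..## => .  t=2,i=0
  [18] #..#. => #  t=0,i=7
  [17] #...# => .  t=0,i=2
  [16] #.... => #  t=1,i=1
  [15] .#### => #  t=1,i=5
  [14] .###. => #  t=2,i=8
  [13] .##.# => .  t=4,i=5
  [12] .##.. => #  t=0,i=5
  [11] .#.## => #  t=2,i=6
  [10] .#.#. => #  t=0,i=15
  [9] .#..# => .  t=0,i=9
  [8] .#... => .  t=0,i=1
  [7] ..### => .  t=1,i=4
  [6] ..##. => #  t=0,i=4
  [5] ..#.# => .  t=0,i=14
  [4] ..#.. => .  t=0,i=8
  [3] ...## => .  t=0,i=3
  [2] ...#. => #  t=4,i=1
  [1] ....# => #  t=1,i=2
  [0] ..... => #  t=4,i=15
  bits 10110111000001011101110001000111 = 3070614599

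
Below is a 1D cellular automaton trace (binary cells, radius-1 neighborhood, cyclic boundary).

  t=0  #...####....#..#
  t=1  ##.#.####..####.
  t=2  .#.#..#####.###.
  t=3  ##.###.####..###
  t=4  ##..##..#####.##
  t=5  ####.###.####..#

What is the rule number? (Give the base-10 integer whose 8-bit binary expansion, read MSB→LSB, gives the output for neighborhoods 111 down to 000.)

214

  [7] ### => #  t=0,i=5
  [6] ##. => #  t=0,i=0
  [5] #.# => .  t=1,i=2
  [4] #.. => #  t=0,i=1
  [3] .## => .  t=0,i=4
  [2] .#. => #  t=0,i=12
  [1] ..# => #  t=0,i=3
  [0] ... => .  t=0,i=2
  bits 11010110 = 214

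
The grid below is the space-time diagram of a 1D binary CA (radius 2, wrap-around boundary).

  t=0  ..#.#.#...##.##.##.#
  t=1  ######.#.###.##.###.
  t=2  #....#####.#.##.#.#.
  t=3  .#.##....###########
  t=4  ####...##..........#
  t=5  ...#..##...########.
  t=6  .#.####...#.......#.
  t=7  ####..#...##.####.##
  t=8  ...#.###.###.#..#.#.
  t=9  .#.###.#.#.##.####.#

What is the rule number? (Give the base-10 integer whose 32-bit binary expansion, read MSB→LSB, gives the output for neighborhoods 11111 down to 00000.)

887893883

  nb #####: next=.  (t=1,i=2, bit31=0)
  nb ####.: next=.  (t=1,i=4, bit30=0)
  nb ###.#: next=#  (t=1,i=5, bit29=1)
  nb ###..: next=#  (t=4,i=3, bit28=1)
  nb ##.##: next=.  (t=0,i=12, bit27=0)
  nb ##.#.: next=#  (t=0,i=18, bit26=1)
  nb ##..#: next=.  (t=7,i=4, bit25=0)
  nb ##...: next=.  (t=3,i=5, bit24=0)
  nb #.###: next=#  (t=1,i=0, bit23=1)
  nb #.##.: next=#  (t=0,i=13, bit22=1)
  nb #.#.#: next=#  (t=0,i=4, bit21=1)
  nb #.#..: next=.  (t=0,i=6, bit20=0)
  nb #..##: next=#  (t=5,i=5, bit19=1)
  nb #..#.: next=#  (t=0,i=1, bit18=1)
  nb #...#: next=.  (t=0,i=8, bit17=0)
  nb #....: next=.  (t=2,i=2, bit16=0)
  nb .####: next=.  (t=1,i=1, bit15=0)
  nb .###.: next=.  (t=1,i=10, bit14=0)
  nb .##.#: next=#  (t=0,i=11, bit13=1)
  nb .##..: next=.  (t=3,i=4, bit12=0)
  nb .#.##: next=#  (t=1,i=8, bit11=1)
  nb .#.#.: next=#  (t=0,i=3, bit10=1)
  nb .#..#: next=#  (t=0,i=0, bit9=1)
  nb .#...: next=#  (t=0,i=7, bit8=1)
  nb ..###: next=.  (t=2,i=5, bit7=0)
  nb ..##.: next=#  (t=0,i=10, bit6=1)
  nb ..#.#: next=#  (t=0,i=2, bit5=1)
  nb ..#..: next=#  (t=5,i=3, bit4=1)
  nb ...##: next=#  (t=0,i=9, bit3=1)
  nb ...#.: next=.  (t=5,i=2, bit2=0)
  nb ....#: next=#  (t=2,i=3, bit1=1)
  nb .....: next=#  (t=4,i=11, bit0=1)
  bits 00110100111011000010111101111011 = 887893883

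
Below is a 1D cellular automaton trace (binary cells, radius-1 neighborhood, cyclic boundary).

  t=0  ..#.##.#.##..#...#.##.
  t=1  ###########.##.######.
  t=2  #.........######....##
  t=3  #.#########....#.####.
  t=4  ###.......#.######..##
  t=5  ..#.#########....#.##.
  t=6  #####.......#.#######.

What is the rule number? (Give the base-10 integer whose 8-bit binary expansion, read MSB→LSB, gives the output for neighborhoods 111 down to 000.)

111

  ###|.  b7=0 t=1,i=1
  ##.|#  b6=1 t=0,i=5
  #.#|#  b5=1 t=0,i=3
  #..|.  b4=0 t=0,i=11
  .##|#  b3=1 t=0,i=4
  .#.|#  b2=1 t=0,i=2
  ..#|#  b1=1 t=0,i=1
  ...|#  b0=1 t=0,i=0
  bits 01101111 = 111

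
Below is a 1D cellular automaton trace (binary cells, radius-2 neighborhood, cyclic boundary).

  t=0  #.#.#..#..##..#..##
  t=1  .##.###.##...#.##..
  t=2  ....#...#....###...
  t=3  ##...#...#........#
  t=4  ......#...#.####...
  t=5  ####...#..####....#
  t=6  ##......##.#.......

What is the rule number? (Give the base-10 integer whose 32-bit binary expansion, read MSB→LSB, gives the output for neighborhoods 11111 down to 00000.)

  ##### -> #   bit 31 = 1  t=5,i=1
  ####. -> .   bit 30 = 0  t=4,i=14
  ###.# -> .   bit 29 = 0  t=0,i=0
  ###.. -> .   bit 28 = 0  t=2,i=15
  ##.## -> .   bit 27 = 0  t=1,i=3
  ##.#. -> #   bit 26 = 1  t=0,i=1
  ##..# -> .   bit 25 = 0  t=0,i=12
  ##... -> .   bit 24 = 0  t=1,i=10
  #.### -> #   bit 23 = 1  t=1,i=4
  #.##. -> #   bit 22 = 1  t=1,i=8
  #.#.# -> #   bit 21 = 1  t=0,i=2
  #.#.. -> #   bit 20 = 1  t=0,i=4
  #..## -> #   bit 19 = 1  t=0,i=9
  #..#. -> #   bit 18 = 1  t=0,i=6
  #...# -> .   bit 17 = 0  t=1,i=11
  #.... -> .   bit 16 = 0  t=2,i=10
  .#### -> #   bit 15 = 1  t=4,i=13
  .###. -> .   bit 14 = 0  t=0,i=18
  .##.# -> .   bit 13 = 0  t=1,i=2
  .##.. -> .   bit 12 = 0  t=0,i=11
  .#.## -> #   bit 11 = 1  t=1,i=14
  .#.#. -> .   bit 10 = 0  t=0,i=3
  .#..# -> #   bit 9 = 1  t=0,i=5
  .#... -> #   bit 8 = 1  t=2,i=5
  ..### -> .   bit 7 = 0  t=0,i=17
  ..##. -> .   bit 6 = 0  t=0,i=10
  ..#.# -> #   bit 5 = 1  t=1,i=13
  ..#.. -> .   bit 4 = 0  t=0,i=7
  ...## -> .   bit 3 = 0  t=1,i=0
  ...#. -> .   bit 2 = 0  t=1,i=12
  ....# -> .   bit 1 = 0  t=2,i=2
  ..... -> #   bit 0 = 1  t=2,i=0
  bits 10000100111111001000101100100001 = 2231143201

2231143201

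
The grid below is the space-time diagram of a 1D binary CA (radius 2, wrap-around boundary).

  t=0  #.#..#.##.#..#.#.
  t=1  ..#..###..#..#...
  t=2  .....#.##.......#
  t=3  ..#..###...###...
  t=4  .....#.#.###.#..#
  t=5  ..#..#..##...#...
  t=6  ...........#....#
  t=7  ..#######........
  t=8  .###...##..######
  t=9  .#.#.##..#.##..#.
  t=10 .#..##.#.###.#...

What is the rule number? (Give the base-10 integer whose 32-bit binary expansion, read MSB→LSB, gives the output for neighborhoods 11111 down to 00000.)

1389529257

  #####|.  b31=0 t=7,i=4
  ####.|#  b30=1 t=7,i=7
  ###.#|.  b29=0 t=4,i=11
  ###..|#  b28=1 t=1,i=7
  ##.##|.  b27=0 t=8,i=0
  ##.#.|.  b26=0 t=0,i=9
  ##..#|#  b25=1 t=1,i=8
  ##...|.  b24=0 t=2,i=9
  #.###|#  b23=1 t=4,i=9
  #.##.|#  b22=1 t=0,i=7
  #.#.#|.  b21=0 t=0,i=0
  #.#..|#  b20=1 t=0,i=2
  #..##|.  b19=0 t=1,i=4
  #..#.|.  b18=0 t=0,i=4
  #...#|#  b17=1 t=3,i=9
  #....|.  b16=0 t=1,i=15
  .####|#  b15=1 t=7,i=3
  .###.|.  b14=0 t=1,i=6
  .##.#|.  b13=0 t=0,i=8
  .##..|.  b12=0 t=2,i=8
  .#.##|#  b11=1 t=0,i=6
  .#.#.|.  b10=0 t=0,i=1
  .#..#|.  b9=0 t=0,i=3
  .#...|.  b8=0 t=1,i=14
  ..###|#  b7=1 t=1,i=5
  ..##.|.  b6=0 t=5,i=8
  ..#.#|#  b5=1 t=0,i=5
  ..#..|.  b4=0 t=1,i=2
  ...##|#  b3=1 t=3,i=10
  ...#.|.  b2=0 t=1,i=1
  ....#|.  b1=0 t=1,i=0
  .....|#  b0=1 t=1,i=16
  bits 01010010110100101000100010101001 = 1389529257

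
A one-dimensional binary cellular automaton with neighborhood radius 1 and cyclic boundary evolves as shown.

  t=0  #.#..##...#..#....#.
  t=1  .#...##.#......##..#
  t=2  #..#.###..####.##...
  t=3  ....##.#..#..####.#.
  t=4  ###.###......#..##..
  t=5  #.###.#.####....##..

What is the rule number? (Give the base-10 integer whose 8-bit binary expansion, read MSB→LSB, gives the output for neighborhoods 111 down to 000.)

105

  [7] ### => .  t=2,i=6
  [6] ##. => #  t=0,i=6
  [5] #.# => #  t=0,i=1
  [4] #.. => .  t=0,i=3
  [3] .## => #  t=0,i=5
  [2] .#. => .  t=0,i=0
  [1] ..# => .  t=0,i=4
  [0] ... => #  t=0,i=8
  bits 01101001 = 105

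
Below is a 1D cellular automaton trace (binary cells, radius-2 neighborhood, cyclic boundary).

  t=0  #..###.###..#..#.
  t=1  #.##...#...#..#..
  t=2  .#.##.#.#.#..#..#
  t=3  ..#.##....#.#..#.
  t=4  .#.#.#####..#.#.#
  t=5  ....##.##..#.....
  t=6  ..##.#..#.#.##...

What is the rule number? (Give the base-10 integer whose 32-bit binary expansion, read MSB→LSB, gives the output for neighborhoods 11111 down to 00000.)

  [31] ##### => #  t=4,i=7
  [30] ####. => #  t=4,i=8
  [29] ###.# => .  t=0,i=5
  [28] ###.. => .  t=0,i=9
  [27] ##.## => .  t=0,i=6
  [26] ##.#. => #  t=2,i=5
  [25] ##..# => .  t=0,i=10
  [24] ##... => #  t=1,i=4
  [23] #.### => #  t=0,i=7
  [22] #.##. => .  t=1,i=2
  [21] #.#.# => .  t=2,i=1
  [20] #.#.. => #  t=0,i=0
  [19] #..## => #  t=0,i=2
  [18] #..#. => #  t=0,i=11
  [17] #...# => .  t=1,i=5
  [16] #.... => #  t=3,i=7
  [15] .#### => .  t=4,i=6
  [14] .###. => .  t=0,i=4
  [13] .##.# => #  t=2,i=4
  [12] .##.. => #  t=1,i=3
  [11] .#.## => #  t=1,i=1
  [10] .#.#. => .  t=0,i=16
  [9] .#..# => .  t=0,i=1
  [8] .#... => #  t=1,i=8
  [7] ..### => #  t=0,i=3
  [6] ..##. => .  t=5,i=4
  [5] ..#.# => .  t=0,i=15
  [4] ..#.. => .  t=0,i=12
  [3] ...## => #  t=5,i=3
  [2] ...#. => #  t=1,i=6
  [1] ....# => #  t=3,i=8
  [0] ..... => .  t=5,i=0
  bits 11000101100111010011100110001110 = 3315415438

3315415438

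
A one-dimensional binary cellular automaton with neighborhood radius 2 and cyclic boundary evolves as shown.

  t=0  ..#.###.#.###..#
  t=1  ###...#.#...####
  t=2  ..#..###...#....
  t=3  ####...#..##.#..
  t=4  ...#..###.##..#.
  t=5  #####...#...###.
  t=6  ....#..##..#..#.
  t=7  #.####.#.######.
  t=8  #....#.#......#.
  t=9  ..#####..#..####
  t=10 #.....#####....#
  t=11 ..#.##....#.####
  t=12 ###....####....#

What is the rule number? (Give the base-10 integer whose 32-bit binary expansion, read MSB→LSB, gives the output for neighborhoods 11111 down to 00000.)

841295486

  ##### -> .   bit 31 = 0  t=1,i=0
  ####. -> .   bit 30 = 0  t=1,i=1
  ###.# -> #   bit 29 = 1  t=0,i=6
  ###.. -> #   bit 28 = 1  t=0,i=12
  ##.## -> .   bit 27 = 0  t=4,i=9
  ##.#. -> .   bit 26 = 0  t=0,i=7
  ##..# -> #   bit 25 = 1  t=0,i=13
  ##... -> .   bit 24 = 0  t=1,i=3
  #.### -> .   bit 23 = 0  t=0,i=4
  #.##. -> .   bit 22 = 0  t=4,i=10
  #.#.# -> #   bit 21 = 1  t=0,i=8
  #.#.. -> .   bit 20 = 0  t=1,i=8
  #..## -> .   bit 19 = 0  t=2,i=4
  #..#. -> #   bit 18 = 1  t=0,i=1
  #...# -> .   bit 17 = 0  t=1,i=4
  #.... -> #   bit 16 = 1  t=2,i=13
  .#### -> .   bit 15 = 0  t=1,i=13
  .###. -> .   bit 14 = 0  t=0,i=5
  .##.# -> #   bit 13 = 1  t=3,i=11
  .##.. -> .   bit 12 = 0  t=4,i=11
  .#.## -> .   bit 11 = 0  t=0,i=3
  .#.#. -> #   bit 10 = 1  t=1,i=7
  .#..# -> #   bit 9 = 1  t=0,i=0
  .#... -> .   bit 8 = 0  t=1,i=9
  ..### -> .   bit 7 = 0  t=1,i=12
  ..##. -> #   bit 6 = 1  t=3,i=10
  ..#.# -> #   bit 5 = 1  t=0,i=2
  ..#.. -> #   bit 4 = 1  t=0,i=15
  ...## -> #   bit 3 = 1  t=1,i=11
  ...#. -> #   bit 2 = 1  t=1,i=5
  ....# -> #   bit 1 = 1  t=2,i=0
  ..... -> .   bit 0 = 0  t=2,i=14
  bits 00110010001001010010011001111110 = 841295486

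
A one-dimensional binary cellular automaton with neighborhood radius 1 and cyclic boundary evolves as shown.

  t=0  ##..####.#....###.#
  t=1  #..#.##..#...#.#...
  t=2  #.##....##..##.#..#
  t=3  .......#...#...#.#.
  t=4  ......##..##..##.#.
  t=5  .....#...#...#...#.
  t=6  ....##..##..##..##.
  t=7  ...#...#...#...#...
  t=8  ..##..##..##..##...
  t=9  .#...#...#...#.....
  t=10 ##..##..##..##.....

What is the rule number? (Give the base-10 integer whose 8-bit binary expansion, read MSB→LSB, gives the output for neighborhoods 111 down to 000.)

134

  nb ###: next=#  (t=0,i=0, bit7=1)
  nb ##.: next=.  (t=0,i=1, bit6=0)
  nb #.#: next=.  (t=0,i=8, bit5=0)
  nb #..: next=.  (t=0,i=2, bit4=0)
  nb .##: next=.  (t=0,i=4, bit3=0)
  nb .#.: next=#  (t=0,i=9, bit2=1)
  nb ..#: next=#  (t=0,i=3, bit1=1)
  nb ...: next=.  (t=0,i=11, bit0=0)
  bits 10000110 = 134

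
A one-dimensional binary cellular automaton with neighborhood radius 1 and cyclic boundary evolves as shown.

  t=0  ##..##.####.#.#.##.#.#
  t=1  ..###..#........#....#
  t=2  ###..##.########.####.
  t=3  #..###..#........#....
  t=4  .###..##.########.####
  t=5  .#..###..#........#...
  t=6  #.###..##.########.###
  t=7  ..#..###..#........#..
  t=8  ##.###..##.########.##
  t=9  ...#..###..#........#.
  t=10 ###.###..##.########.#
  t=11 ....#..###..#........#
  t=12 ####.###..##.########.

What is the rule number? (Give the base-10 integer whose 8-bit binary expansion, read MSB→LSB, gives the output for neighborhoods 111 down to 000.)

27

  nb ###: next=.  (t=0,i=0, bit7=0)
  nb ##.: next=.  (t=0,i=1, bit6=0)
  nb #.#: next=.  (t=0,i=6, bit5=0)
  nb #..: next=#  (t=0,i=2, bit4=1)
  nb .##: next=#  (t=0,i=4, bit3=1)
  nb .#.: next=.  (t=0,i=12, bit2=0)
  nb ..#: next=#  (t=0,i=3, bit1=1)
  nb ...: next=#  (t=1,i=9, bit0=1)
  bits 00011011 = 27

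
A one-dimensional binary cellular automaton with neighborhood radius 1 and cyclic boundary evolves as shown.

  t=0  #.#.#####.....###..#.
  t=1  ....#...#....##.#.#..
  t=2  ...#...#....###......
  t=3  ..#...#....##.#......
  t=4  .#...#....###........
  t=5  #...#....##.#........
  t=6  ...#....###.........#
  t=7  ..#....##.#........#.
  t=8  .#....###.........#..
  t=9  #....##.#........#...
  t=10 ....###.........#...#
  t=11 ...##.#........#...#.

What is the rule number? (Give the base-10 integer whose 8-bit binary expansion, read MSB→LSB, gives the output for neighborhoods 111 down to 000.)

  nb ###: next=.  (t=0,i=5, bit7=0)
  nb ##.: next=#  (t=0,i=8, bit6=1)
  nb #.#: next=.  (t=0,i=1, bit5=0)
  nb #..: next=.  (t=0,i=9, bit4=0)
  nb .##: next=#  (t=0,i=4, bit3=1)
  nb .#.: next=.  (t=0,i=0, bit2=0)
  nb ..#: next=#  (t=0,i=13, bit1=1)
  nb ...: next=.  (t=0,i=10, bit0=0)
  bits 01001010 = 74

74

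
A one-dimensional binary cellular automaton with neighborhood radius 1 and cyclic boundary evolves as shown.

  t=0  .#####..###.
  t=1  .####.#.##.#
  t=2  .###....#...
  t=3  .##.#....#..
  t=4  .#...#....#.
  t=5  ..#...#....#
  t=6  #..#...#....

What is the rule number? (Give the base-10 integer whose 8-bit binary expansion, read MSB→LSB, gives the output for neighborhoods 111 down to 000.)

152

  ###|#  b7=1 t=0,i=2
  ##.|.  b6=0 t=0,i=5
  #.#|.  b5=0 t=1,i=0
  #..|#  b4=1 t=0,i=6
  .##|#  b3=1 t=0,i=1
  .#.|.  b2=0 t=1,i=6
  ..#|.  b1=0 t=0,i=0
  ...|.  b0=0 t=2,i=5
  bits 10011000 = 152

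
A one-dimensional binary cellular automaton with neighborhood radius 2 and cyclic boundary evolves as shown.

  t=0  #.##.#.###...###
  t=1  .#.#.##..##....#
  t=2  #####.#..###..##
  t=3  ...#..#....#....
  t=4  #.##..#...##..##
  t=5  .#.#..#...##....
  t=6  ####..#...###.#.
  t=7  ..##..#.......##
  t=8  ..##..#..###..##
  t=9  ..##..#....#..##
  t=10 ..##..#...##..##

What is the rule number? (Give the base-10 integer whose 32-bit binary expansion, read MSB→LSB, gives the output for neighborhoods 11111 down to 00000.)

1496333429

  [31] ##### => .  t=2,i=0
  [30] ####. => #  t=0,i=15
  [29] ###.# => .  t=0,i=0
  [28] ###.. => #  t=0,i=9
  [27] ##.## => #  t=0,i=1
  [26] ##.#. => .  t=0,i=4
  [25] ##..# => .  t=1,i=7
  [24] ##... => #  t=0,i=10
  [23] #.### => .  t=0,i=7
  [22] #.##. => .  t=0,i=2
  [21] #.#.# => #  t=0,i=5
  [20] #.#.. => #  t=2,i=6
  [19] #..## => .  t=1,i=8
  [18] #..#. => .  t=3,i=5
  [17] #...# => .  t=0,i=11
  [16] #.... => .  t=1,i=12
  [15] .#### => .  t=0,i=14
  [14] .###. => .  t=0,i=8
  [13] .##.# => #  t=0,i=3
  [12] .##.. => #  t=1,i=6
  [11] .#.## => #  t=0,i=6
  [10] .#.#. => #  t=1,i=0
  [9] .#..# => .  t=2,i=7
  [8] .#... => .  t=3,i=7
  [7] ..### => .  t=0,i=13
  [6] ..##. => #  t=1,i=9
  [5] ..#.# => #  t=1,i=15
  [4] ..#.. => #  t=3,i=3
  [3] ...## => .  t=0,i=12
  [2] ...#. => #  t=1,i=14
  [1] ....# => .  t=1,i=13
  [0] ..... => #  t=3,i=0
  bits 01011001001100000011110001110101 = 1496333429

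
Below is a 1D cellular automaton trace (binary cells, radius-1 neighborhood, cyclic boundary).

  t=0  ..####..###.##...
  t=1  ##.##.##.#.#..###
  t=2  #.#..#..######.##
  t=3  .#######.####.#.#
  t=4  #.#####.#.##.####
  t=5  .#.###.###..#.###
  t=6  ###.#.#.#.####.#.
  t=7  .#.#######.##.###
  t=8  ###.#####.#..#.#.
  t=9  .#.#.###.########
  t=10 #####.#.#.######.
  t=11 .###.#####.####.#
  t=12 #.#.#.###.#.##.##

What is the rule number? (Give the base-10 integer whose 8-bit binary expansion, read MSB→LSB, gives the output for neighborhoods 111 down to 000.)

  nb ###: next=#  (t=0,i=3, bit7=1)
  nb ##.: next=.  (t=0,i=5, bit6=0)
  nb #.#: next=#  (t=0,i=11, bit5=1)
  nb #..: next=#  (t=0,i=6, bit4=1)
  nb .##: next=.  (t=0,i=2, bit3=0)
  nb .#.: next=#  (t=1,i=9, bit2=1)
  nb ..#: next=#  (t=0,i=1, bit1=1)
  nb ...: next=#  (t=0,i=0, bit0=1)
  bits 10110111 = 183

183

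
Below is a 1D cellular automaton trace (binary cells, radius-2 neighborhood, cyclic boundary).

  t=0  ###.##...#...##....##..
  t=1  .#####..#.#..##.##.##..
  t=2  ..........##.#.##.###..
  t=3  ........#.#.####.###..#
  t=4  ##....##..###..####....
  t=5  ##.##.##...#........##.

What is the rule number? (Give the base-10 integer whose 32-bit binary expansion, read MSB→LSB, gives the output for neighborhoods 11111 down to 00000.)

754015046

  ##### -> .   bit 31 = 0  t=1,i=3
  ####. -> .   bit 30 = 0  t=1,i=4
  ###.# -> #   bit 29 = 1  t=0,i=2
  ###.. -> .   bit 28 = 0  t=1,i=5
  ##.## -> #   bit 27 = 1  t=0,i=3
  ##.#. -> #   bit 26 = 1  t=2,i=12
  ##..# -> .   bit 25 = 0  t=0,i=21
  ##... -> .   bit 24 = 0  t=0,i=6
  #.### -> #   bit 23 = 1  t=2,i=18
  #.##. -> #   bit 22 = 1  t=0,i=4
  #.#.# -> #   bit 21 = 1  t=2,i=13
  #.#.. -> #   bit 20 = 1  t=1,i=10
  #..## -> .   bit 19 = 0  t=0,i=22
  #..#. -> .   bit 18 = 0  t=1,i=7
  #...# -> .   bit 17 = 0  t=0,i=7
  #.... -> #   bit 16 = 1  t=0,i=16
  .#### -> .   bit 15 = 0  t=1,i=2
  .###. -> #   bit 14 = 1  t=0,i=1
  .##.# -> .   bit 13 = 0  t=1,i=14
  .##.. -> #   bit 12 = 1  t=0,i=5
  .#.## -> #   bit 11 = 1  t=2,i=14
  .#.#. -> .   bit 10 = 0  t=1,i=9
  .#..# -> #   bit 9 = 1  t=1,i=11
  .#... -> #   bit 8 = 1  t=0,i=10
  ..### -> .   bit 7 = 0  t=0,i=0
  ..##. -> #   bit 6 = 1  t=0,i=13
  ..#.# -> .   bit 5 = 0  t=1,i=8
  ..#.. -> .   bit 4 = 0  t=0,i=9
  ...## -> .   bit 3 = 0  t=0,i=12
  ...#. -> #   bit 2 = 1  t=0,i=8
  ....# -> #   bit 1 = 1  t=0,i=17
  ..... -> .   bit 0 = 0  t=2,i=0
  bits 00101100111100010101101101000110 = 754015046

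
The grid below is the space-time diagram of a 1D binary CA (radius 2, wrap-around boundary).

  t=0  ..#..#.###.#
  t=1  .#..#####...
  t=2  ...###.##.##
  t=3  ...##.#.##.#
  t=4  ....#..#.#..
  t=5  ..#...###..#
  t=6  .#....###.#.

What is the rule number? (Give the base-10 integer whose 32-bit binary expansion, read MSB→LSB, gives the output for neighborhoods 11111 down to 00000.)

1485700258

  nb #####: next=.  (t=1,i=6, bit31=0)
  nb ####.: next=#  (t=1,i=7, bit30=1)
  nb ###.#: next=.  (t=0,i=9, bit29=0)
  nb ###..: next=#  (t=1,i=8, bit28=1)
  nb ##.##: next=#  (t=2,i=6, bit27=1)
  nb ##.#.: next=.  (t=0,i=10, bit26=0)
  nb ##..#: next=.  (t=5,i=9, bit25=0)
  nb ##...: next=.  (t=1,i=9, bit24=0)
  nb #.###: next=#  (t=0,i=7, bit23=1)
  nb #.##.: next=.  (t=2,i=7, bit22=0)
  nb #.#.#: next=.  (t=3,i=6, bit21=0)
  nb #.#..: next=.  (t=0,i=11, bit20=0)
  nb #..##: next=#  (t=1,i=3, bit19=1)
  nb #..#.: next=#  (t=0,i=1, bit18=1)
  nb #...#: next=.  (t=2,i=1, bit17=0)
  nb #....: next=#  (t=1,i=10, bit16=1)
  nb .####: next=#  (t=1,i=5, bit15=1)
  nb .###.: next=#  (t=0,i=8, bit14=1)
  nb .##.#: next=#  (t=2,i=8, bit13=1)
  nb .##..: next=#  (t=2,i=11, bit12=1)
  nb .#.##: next=#  (t=0,i=6, bit11=1)
  nb .#.#.: next=#  (t=4,i=8, bit10=1)
  nb .#..#: next=.  (t=0,i=0, bit9=0)
  nb .#...: next=.  (t=3,i=0, bit8=0)
  nb ..###: next=#  (t=1,i=4, bit7=1)
  nb ..##.: next=.  (t=3,i=3, bit6=0)
  nb ..#.#: next=#  (t=0,i=5, bit5=1)
  nb ..#..: next=.  (t=0,i=2, bit4=0)
  nb ...##: next=.  (t=2,i=2, bit3=0)
  nb ...#.: next=.  (t=1,i=0, bit2=0)
  nb ....#: next=#  (t=1,i=11, bit1=1)
  nb .....: next=.  (t=4,i=0, bit0=0)
  bits 01011000100011011111110010100010 = 1485700258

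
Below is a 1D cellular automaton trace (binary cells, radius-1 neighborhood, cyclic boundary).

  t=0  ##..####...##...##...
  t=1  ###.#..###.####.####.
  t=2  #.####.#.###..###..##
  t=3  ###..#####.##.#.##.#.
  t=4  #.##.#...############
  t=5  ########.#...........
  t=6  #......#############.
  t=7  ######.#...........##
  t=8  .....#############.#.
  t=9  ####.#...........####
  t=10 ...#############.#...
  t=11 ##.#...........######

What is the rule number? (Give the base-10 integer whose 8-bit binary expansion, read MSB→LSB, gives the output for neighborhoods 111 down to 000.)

125

  ### -> .   bit 7 = 0  t=0,i=5
  ##. -> #   bit 6 = 1  t=0,i=1
  #.# -> #   bit 5 = 1  t=1,i=3
  #.. -> #   bit 4 = 1  t=0,i=2
  .## -> #   bit 3 = 1  t=0,i=0
  .#. -> #   bit 2 = 1  t=1,i=4
  ..# -> .   bit 1 = 0  t=0,i=3
  ... -> #   bit 0 = 1  t=0,i=9
  bits 01111101 = 125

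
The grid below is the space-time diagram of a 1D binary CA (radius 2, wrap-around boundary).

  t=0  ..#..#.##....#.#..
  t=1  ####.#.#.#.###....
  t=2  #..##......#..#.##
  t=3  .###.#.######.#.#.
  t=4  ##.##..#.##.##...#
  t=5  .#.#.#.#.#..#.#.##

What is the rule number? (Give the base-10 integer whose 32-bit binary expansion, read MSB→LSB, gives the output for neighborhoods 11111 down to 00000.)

  [31] ##### => #  t=3,i=9
  [30] ####. => .  t=1,i=2
  [29] ###.# => #  t=1,i=3
  [28] ###.. => .  t=1,i=13
  [27] ##.## => .  t=4,i=2
  [26] ##.#. => #  t=1,i=4
  [25] ##..# => #  t=2,i=1
  [24] ##... => #  t=0,i=9
  [23] #.### => #  t=1,i=11
  [22] #.##. => #  t=0,i=7
  [21] #.#.# => .  t=1,i=5
  [20] #.#.. => .  t=0,i=15
  [19] #..## => #  t=2,i=2
  [18] #..#. => .  t=0,i=4
  [17] #...# => .  t=4,i=15
  [16] #.... => .  t=0,i=10
  [15] .#### => .  t=1,i=1
  [14] .###. => .  t=1,i=12
  [13] .##.# => .  t=4,i=10
  [12] .##.. => .  t=0,i=8
  [11] .#.## => .  t=0,i=6
  [10] .#.#. => .  t=0,i=14
  [9] .#..# => #  t=0,i=3
  [8] .#... => .  t=0,i=16
  [7] ..### => #  t=1,i=0
  [6] ..##. => #  t=2,i=3
  [5] ..#.# => #  t=0,i=5
  [4] ..#.. => #  t=0,i=2
  [3] ...## => #  t=1,i=17
  [2] ...#. => #  t=0,i=1
  [1] ....# => #  t=0,i=0
  [0] ..... => #  t=2,i=7
  bits 10100111110010000000001011111111 = 2814903039

2814903039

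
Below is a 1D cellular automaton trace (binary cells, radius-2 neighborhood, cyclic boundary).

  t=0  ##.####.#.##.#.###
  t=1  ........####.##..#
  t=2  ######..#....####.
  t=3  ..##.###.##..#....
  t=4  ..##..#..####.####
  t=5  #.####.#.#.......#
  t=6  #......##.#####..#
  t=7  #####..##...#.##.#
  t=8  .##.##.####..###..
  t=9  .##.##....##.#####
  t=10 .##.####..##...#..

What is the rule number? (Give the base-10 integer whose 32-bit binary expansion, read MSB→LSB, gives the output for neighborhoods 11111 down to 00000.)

  ##### -> #   bit 31 = 1  t=0,i=17
  ####. -> .   bit 30 = 0  t=0,i=0
  ###.# -> .   bit 29 = 0  t=0,i=1
  ###.. -> #   bit 28 = 1  t=2,i=5
  ##.## -> .   bit 27 = 0  t=0,i=2
  ##.#. -> .   bit 26 = 0  t=0,i=7
  ##..# -> #   bit 25 = 1  t=1,i=15
  ##... -> #   bit 24 = 1  t=6,i=1
  #.### -> .   bit 23 = 0  t=0,i=3
  #.##. -> #   bit 22 = 1  t=0,i=10
  #.#.# -> #   bit 21 = 1  t=0,i=8
  #.#.. -> .   bit 20 = 0  t=5,i=9
  #..## -> .   bit 19 = 0  t=4,i=1
  #..#. -> #   bit 18 = 1  t=1,i=16
  #...# -> #   bit 17 = 1  t=7,i=10
  #.... -> #   bit 16 = 1  t=1,i=1
  .#### -> .   bit 15 = 0  t=0,i=4
  .###. -> #   bit 14 = 1  t=3,i=6
  .##.# -> #   bit 13 = 1  t=0,i=11
  .##.. -> #   bit 12 = 1  t=1,i=14
  .#.## -> #   bit 11 = 1  t=0,i=9
  .#.#. -> #   bit 10 = 1  t=5,i=8
  .#..# -> #   bit 9 = 1  t=4,i=7
  .#... -> #   bit 8 = 1  t=1,i=0
  ..### -> #   bit 7 = 1  t=1,i=8
  ..##. -> #   bit 6 = 1  t=3,i=2
  ..#.# -> .   bit 5 = 0  t=7,i=12
  ..#.. -> .   bit 4 = 0  t=1,i=17
  ...## -> .   bit 3 = 0  t=1,i=7
  ...#. -> .   bit 2 = 0  t=7,i=11
  ....# -> .   bit 1 = 0  t=1,i=6
  ..... -> #   bit 0 = 1  t=1,i=2
  bits 10010011011001110111111111000001 = 2473033665

2473033665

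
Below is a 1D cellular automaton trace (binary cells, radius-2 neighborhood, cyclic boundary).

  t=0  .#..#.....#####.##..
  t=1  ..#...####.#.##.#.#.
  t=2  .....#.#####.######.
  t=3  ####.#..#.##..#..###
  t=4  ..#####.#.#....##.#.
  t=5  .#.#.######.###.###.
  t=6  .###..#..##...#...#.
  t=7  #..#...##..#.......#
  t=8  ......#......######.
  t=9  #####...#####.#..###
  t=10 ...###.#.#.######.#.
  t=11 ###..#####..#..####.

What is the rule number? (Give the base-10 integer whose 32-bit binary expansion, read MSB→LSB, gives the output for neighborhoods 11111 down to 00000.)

1970906667

  ##### -> .   bit 31 = 0  t=0,i=12
  ####. -> #   bit 30 = 1  t=0,i=13
  ###.# -> #   bit 29 = 1  t=0,i=14
  ###.. -> #   bit 28 = 1  t=2,i=18
  ##.## -> .   bit 27 = 0  t=0,i=15
  ##.#. -> #   bit 26 = 1  t=1,i=10
  ##..# -> .   bit 25 = 0  t=3,i=12
  ##... -> #   bit 24 = 1  t=0,i=18
  #.### -> .   bit 23 = 0  t=2,i=7
  #.##. -> #   bit 22 = 1  t=0,i=16
  #.#.# -> #   bit 21 = 1  t=1,i=11
  #.#.. -> #   bit 20 = 1  t=1,i=18
  #..## -> #   bit 19 = 1  t=3,i=16
  #..#. -> .   bit 18 = 0  t=0,i=3
  #...# -> .   bit 17 = 0  t=0,i=19
  #.... -> #   bit 16 = 1  t=0,i=6
  .#### -> #   bit 15 = 1  t=0,i=11
  .###. -> .   bit 14 = 0  t=5,i=13
  .##.# -> #   bit 13 = 1  t=1,i=14
  .##.. -> .   bit 12 = 0  t=0,i=17
  .#.## -> .   bit 11 = 0  t=1,i=12
  .#.#. -> #   bit 10 = 1  t=1,i=17
  .#..# -> #   bit 9 = 1  t=0,i=2
  .#... -> .   bit 8 = 0  t=0,i=5
  ..### -> .   bit 7 = 0  t=0,i=10
  ..##. -> .   bit 6 = 0  t=4,i=15
  ..#.# -> #   bit 5 = 1  t=2,i=5
  ..#.. -> .   bit 4 = 0  t=0,i=1
  ...## -> #   bit 3 = 1  t=0,i=9
  ...#. -> .   bit 2 = 0  t=0,i=0
  ....# -> #   bit 1 = 1  t=0,i=8
  ..... -> #   bit 0 = 1  t=0,i=7
  bits 01110101011110011010011000101011 = 1970906667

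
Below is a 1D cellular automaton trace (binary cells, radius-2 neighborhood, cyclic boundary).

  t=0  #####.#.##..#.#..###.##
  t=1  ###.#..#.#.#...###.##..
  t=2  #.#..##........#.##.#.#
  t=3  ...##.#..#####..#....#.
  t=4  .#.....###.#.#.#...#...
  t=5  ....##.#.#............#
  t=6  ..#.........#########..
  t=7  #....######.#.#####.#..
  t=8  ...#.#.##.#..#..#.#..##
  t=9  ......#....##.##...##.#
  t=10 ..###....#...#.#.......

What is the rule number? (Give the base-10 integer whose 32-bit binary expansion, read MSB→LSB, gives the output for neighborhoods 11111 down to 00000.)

3087800963

  [31] ##### => #  t=0,i=0
  [30] ####. => .  t=0,i=3
  [29] ###.# => #  t=0,i=4
  [28] ###.. => #  t=3,i=13
  [27] ##.## => #  t=0,i=20
  [26] ##.#. => .  t=0,i=5
  [25] ##..# => .  t=0,i=10
  [24] ##... => .  t=2,i=7
  [23] #.### => .  t=0,i=21
  [22] #.##. => .  t=0,i=8
  [21] #.#.# => .  t=0,i=6
  [20] #.#.. => .  t=0,i=14
  [19] #..## => #  t=0,i=16
  [18] #..#. => #  t=0,i=11
  [17] #...# => .  t=1,i=13
  [16] #.... => .  t=2,i=8
  [15] .#### => .  t=0,i=22
  [14] .###. => .  t=0,i=18
  [13] .##.# => .  t=2,i=0
  [12] .##.. => #  t=0,i=9
  [11] .#.## => #  t=0,i=7
  [10] .#.#. => .  t=0,i=13
  [9] .#..# => #  t=0,i=15
  [8] .#... => .  t=1,i=12
  [7] ..### => #  t=0,i=17
  [6] ..##. => .  t=2,i=5
  [5] ..#.# => .  t=0,i=12
  [4] ..#.. => .  t=3,i=16
  [3] ...## => .  t=1,i=14
  [2] ...#. => .  t=2,i=14
  [1] ....# => #  t=2,i=13
  [0] ..... => #  t=2,i=9
  bits 10111000000011000001101010000011 = 3087800963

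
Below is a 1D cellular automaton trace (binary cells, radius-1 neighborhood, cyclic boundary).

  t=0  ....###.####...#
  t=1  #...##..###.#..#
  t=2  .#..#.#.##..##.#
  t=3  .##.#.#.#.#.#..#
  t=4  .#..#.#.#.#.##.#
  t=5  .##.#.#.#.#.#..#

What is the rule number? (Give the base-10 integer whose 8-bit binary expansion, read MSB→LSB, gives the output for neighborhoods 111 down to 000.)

  ###|#  b7=1 t=0,i=5
  ##.|.  b6=0 t=0,i=6
  #.#|.  b5=0 t=0,i=7
  #..|#  b4=1 t=0,i=0
  .##|#  b3=1 t=0,i=4
  .#.|#  b2=1 t=0,i=15
  ..#|.  b1=0 t=0,i=3
  ...|.  b0=0 t=0,i=1
  bits 10011100 = 156

156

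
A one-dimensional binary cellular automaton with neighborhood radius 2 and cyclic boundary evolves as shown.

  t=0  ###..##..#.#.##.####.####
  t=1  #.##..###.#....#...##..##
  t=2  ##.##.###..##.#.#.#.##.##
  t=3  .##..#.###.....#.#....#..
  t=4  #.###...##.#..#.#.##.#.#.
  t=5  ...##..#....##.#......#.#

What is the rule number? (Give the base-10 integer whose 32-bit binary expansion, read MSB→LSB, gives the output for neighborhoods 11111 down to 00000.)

3120912268

  ##### -> #   bit 31 = 1  t=0,i=0
  ####. -> .   bit 30 = 0  t=0,i=1
  ###.# -> #   bit 29 = 1  t=0,i=19
  ###.. -> #   bit 28 = 1  t=0,i=2
  ##.## -> #   bit 27 = 1  t=0,i=15
  ##.#. -> .   bit 26 = 0  t=1,i=9
  ##..# -> #   bit 25 = 1  t=0,i=3
  ##... -> .   bit 24 = 0  t=3,i=10
  #.### -> .   bit 23 = 0  t=0,i=16
  #.##. -> .   bit 22 = 0  t=0,i=13
  #.#.# -> .   bit 21 = 0  t=0,i=11
  #.#.. -> .   bit 20 = 0  t=1,i=10
  #..## -> .   bit 19 = 0  t=0,i=4
  #..#. -> #   bit 18 = 1  t=0,i=8
  #...# -> .   bit 17 = 0  t=1,i=17
  #.... -> #   bit 16 = 1  t=1,i=12
  .#### -> .   bit 15 = 0  t=0,i=17
  .###. -> #   bit 14 = 1  t=1,i=7
  .##.# -> .   bit 13 = 0  t=0,i=14
  .##.. -> #   bit 12 = 1  t=0,i=6
  .#.## -> .   bit 11 = 0  t=0,i=12
  .#.#. -> #   bit 10 = 1  t=0,i=10
  .#..# -> #   bit 9 = 1  t=4,i=12
  .#... -> #   bit 8 = 1  t=1,i=11
  ..### -> #   bit 7 = 1  t=1,i=6
  ..##. -> .   bit 6 = 0  t=0,i=5
  ..#.# -> .   bit 5 = 0  t=0,i=9
  ..#.. -> .   bit 4 = 0  t=1,i=15
  ...## -> #   bit 3 = 1  t=1,i=18
  ...#. -> #   bit 2 = 1  t=1,i=14
  ....# -> .   bit 1 = 0  t=1,i=13
  ..... -> .   bit 0 = 0  t=3,i=12
  bits 10111010000001010101011110001100 = 3120912268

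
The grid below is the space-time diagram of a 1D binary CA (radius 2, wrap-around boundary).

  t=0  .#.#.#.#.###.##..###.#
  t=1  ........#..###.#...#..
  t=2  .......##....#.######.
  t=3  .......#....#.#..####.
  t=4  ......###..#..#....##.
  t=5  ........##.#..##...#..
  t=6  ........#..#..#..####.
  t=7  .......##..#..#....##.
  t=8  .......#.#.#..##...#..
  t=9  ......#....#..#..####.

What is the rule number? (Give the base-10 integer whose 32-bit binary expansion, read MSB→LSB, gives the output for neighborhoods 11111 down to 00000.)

4199680340

  #####|#  b31=1 t=2,i=17
  ####.|#  b30=1 t=2,i=19
  ###.#|#  b29=1 t=0,i=11
  ###..|#  b28=1 t=2,i=20
  ##.##|#  b27=1 t=0,i=12
  ##.#.|.  b26=0 t=0,i=20
  ##..#|#  b25=1 t=0,i=15
  ##...|.  b24=0 t=2,i=9
  #.###|.  b23=0 t=0,i=9
  #.##.|#  b22=1 t=0,i=13
  #.#.#|.  b21=0 t=0,i=1
  #.#..|#  b20=1 t=1,i=15
  #..##|.  b19=0 t=0,i=16
  #..#.|.  b18=0 t=4,i=10
  #...#|#  b17=1 t=1,i=17
  #....|.  b16=0 t=1,i=21
  .####|.  b15=0 t=2,i=16
  .###.|.  b14=0 t=0,i=10
  .##.#|.  b13=0 t=5,i=9
  .##..|.  b12=0 t=0,i=14
  .#.##|#  b11=1 t=0,i=8
  .#.#.|.  b10=0 t=0,i=0
  .#..#|.  b9=0 t=1,i=9
  .#...|#  b8=1 t=1,i=16
  ..###|.  b7=0 t=0,i=17
  ..##.|#  b6=1 t=2,i=7
  ..#.#|.  b5=0 t=2,i=13
  ..#..|#  b4=1 t=1,i=8
  ...##|.  b3=0 t=2,i=6
  ...#.|#  b2=1 t=1,i=7
  ....#|.  b1=0 t=1,i=6
  .....|.  b0=0 t=1,i=0
  bits 11111010010100100000100101010100 = 4199680340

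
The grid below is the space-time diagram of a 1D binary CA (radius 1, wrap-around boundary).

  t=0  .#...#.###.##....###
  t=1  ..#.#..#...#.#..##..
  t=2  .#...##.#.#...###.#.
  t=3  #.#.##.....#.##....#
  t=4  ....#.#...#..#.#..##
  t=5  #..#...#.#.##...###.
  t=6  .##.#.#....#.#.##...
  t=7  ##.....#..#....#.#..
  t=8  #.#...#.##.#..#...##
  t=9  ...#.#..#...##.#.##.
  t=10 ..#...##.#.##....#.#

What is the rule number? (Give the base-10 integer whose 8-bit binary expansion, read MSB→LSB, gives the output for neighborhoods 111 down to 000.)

26

  nb ###: next=.  (t=0,i=8, bit7=0)
  nb ##.: next=.  (t=0,i=9, bit6=0)
  nb #.#: next=.  (t=0,i=0, bit5=0)
  nb #..: next=#  (t=0,i=2, bit4=1)
  nb .##: next=#  (t=0,i=7, bit3=1)
  nb .#.: next=.  (t=0,i=1, bit2=0)
  nb ..#: next=#  (t=0,i=4, bit1=1)
  nb ...: next=.  (t=0,i=3, bit0=0)
  bits 00011010 = 26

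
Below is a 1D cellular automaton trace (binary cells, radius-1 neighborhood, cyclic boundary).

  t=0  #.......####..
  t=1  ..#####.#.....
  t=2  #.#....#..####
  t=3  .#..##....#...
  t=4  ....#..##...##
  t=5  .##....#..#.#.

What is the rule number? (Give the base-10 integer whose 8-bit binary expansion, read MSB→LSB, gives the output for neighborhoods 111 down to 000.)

41

  nb ###: next=.  (t=0,i=9, bit7=0)
  nb ##.: next=.  (t=0,i=11, bit6=0)
  nb #.#: next=#  (t=1,i=7, bit5=1)
  nb #..: next=.  (t=0,i=1, bit4=0)
  nb .##: next=#  (t=0,i=8, bit3=1)
  nb .#.: next=.  (t=0,i=0, bit2=0)
  nb ..#: next=.  (t=0,i=7, bit1=0)
  nb ...: next=#  (t=0,i=2, bit0=1)
  bits 00101001 = 41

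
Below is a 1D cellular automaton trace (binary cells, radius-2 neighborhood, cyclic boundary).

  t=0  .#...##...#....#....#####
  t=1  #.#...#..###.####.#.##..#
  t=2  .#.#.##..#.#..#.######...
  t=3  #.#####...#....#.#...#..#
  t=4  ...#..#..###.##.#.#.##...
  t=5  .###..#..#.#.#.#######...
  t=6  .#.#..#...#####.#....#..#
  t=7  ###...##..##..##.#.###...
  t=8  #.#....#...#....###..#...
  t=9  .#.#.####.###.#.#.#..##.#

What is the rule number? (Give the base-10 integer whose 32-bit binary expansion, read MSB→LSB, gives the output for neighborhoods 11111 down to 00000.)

  ##### -> .   bit 31 = 0  t=0,i=22
  ####. -> .   bit 30 = 0  t=0,i=23
  ###.# -> #   bit 29 = 1  t=0,i=24
  ###.. -> #   bit 28 = 1  t=2,i=21
  ##.## -> .   bit 27 = 0  t=1,i=12
  ##.#. -> #   bit 26 = 1  t=0,i=0
  ##..# -> .   bit 25 = 0  t=1,i=22
  ##... -> .   bit 24 = 0  t=0,i=7
  #.### -> .   bit 23 = 0  t=1,i=13
  #.##. -> #   bit 22 = 1  t=1,i=20
  #.#.# -> #   bit 21 = 1  t=1,i=18
  #.#.. -> .   bit 20 = 0  t=0,i=1
  #..## -> .   bit 19 = 0  t=1,i=8
  #..#. -> .   bit 18 = 0  t=2,i=8
  #...# -> .   bit 17 = 0  t=0,i=3
  #.... -> .   bit 16 = 0  t=0,i=12
  .#### -> #   bit 15 = 1  t=0,i=21
  .###. -> .   bit 14 = 0  t=1,i=10
  .##.# -> .   bit 13 = 0  t=1,i=0
  .##.. -> #   bit 12 = 1  t=0,i=6
  .#.## -> #   bit 11 = 1  t=1,i=19
  .#.#. -> #   bit 10 = 1  t=2,i=2
  .#..# -> .   bit 9 = 0  t=1,i=7
  .#... -> #   bit 8 = 1  t=0,i=2
  ..### -> #   bit 7 = 1  t=0,i=20
  ..##. -> .   bit 6 = 0  t=0,i=5
  ..#.# -> .   bit 5 = 0  t=2,i=1
  ..#.. -> #   bit 4 = 1  t=0,i=10
  ...## -> .   bit 3 = 0  t=0,i=4
  ...#. -> #   bit 2 = 1  t=0,i=9
  ....# -> #   bit 1 = 1  t=0,i=13
  ..... -> .   bit 0 = 0  t=4,i=0
  bits 00110100011000001001110110010110 = 878747030

878747030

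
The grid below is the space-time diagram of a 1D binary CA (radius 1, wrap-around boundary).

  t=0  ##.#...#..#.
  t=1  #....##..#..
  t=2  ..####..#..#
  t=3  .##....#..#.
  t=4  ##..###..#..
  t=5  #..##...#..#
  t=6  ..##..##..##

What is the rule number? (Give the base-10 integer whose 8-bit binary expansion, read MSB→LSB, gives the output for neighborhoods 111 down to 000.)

  ###|.  b7=0 t=2,i=3
  ##.|.  b6=0 t=0,i=1
  #.#|.  b5=0 t=0,i=2
  #..|.  b4=0 t=0,i=4
  .##|#  b3=1 t=0,i=0
  .#.|.  b2=0 t=0,i=3
  ..#|#  b1=1 t=0,i=6
  ...|#  b0=1 t=0,i=5
  bits 00001011 = 11

11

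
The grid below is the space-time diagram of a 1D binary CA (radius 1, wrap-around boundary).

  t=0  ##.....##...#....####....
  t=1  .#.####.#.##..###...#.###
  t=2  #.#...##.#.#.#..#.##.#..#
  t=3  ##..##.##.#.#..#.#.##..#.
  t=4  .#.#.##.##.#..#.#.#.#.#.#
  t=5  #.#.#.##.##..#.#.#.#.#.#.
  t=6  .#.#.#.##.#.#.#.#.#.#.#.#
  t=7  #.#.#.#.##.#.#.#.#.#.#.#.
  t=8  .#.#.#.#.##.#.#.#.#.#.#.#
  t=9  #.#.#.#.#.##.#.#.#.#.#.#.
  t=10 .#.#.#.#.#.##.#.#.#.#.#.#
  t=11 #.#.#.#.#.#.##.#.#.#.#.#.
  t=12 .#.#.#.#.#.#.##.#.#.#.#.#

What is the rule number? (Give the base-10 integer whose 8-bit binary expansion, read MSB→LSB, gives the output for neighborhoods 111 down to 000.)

  ### -> .   bit 7 = 0  t=0,i=18
  ##. -> #   bit 6 = 1  t=0,i=1
  #.# -> #   bit 5 = 1  t=1,i=0
  #.. -> .   bit 4 = 0  t=0,i=2
  .## -> .   bit 3 = 0  t=0,i=0
  .#. -> .   bit 2 = 0  t=0,i=12
  ..# -> #   bit 1 = 1  t=0,i=6
  ... -> #   bit 0 = 1  t=0,i=3
  bits 01100011 = 99

99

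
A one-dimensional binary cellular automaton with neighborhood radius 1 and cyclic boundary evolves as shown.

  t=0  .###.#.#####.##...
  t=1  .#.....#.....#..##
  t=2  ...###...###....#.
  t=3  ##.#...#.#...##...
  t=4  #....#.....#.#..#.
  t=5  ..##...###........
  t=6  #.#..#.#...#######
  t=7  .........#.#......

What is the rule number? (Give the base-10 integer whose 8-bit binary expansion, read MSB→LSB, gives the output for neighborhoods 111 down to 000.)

  nb ###: next=.  (t=0,i=2, bit7=0)
  nb ##.: next=.  (t=0,i=3, bit6=0)
  nb #.#: next=.  (t=0,i=4, bit5=0)
  nb #..: next=.  (t=0,i=15, bit4=0)
  nb .##: next=#  (t=0,i=1, bit3=1)
  nb .#.: next=.  (t=0,i=5, bit2=0)
  nb ..#: next=.  (t=0,i=0, bit1=0)
  nb ...: next=#  (t=0,i=16, bit0=1)
  bits 00001001 = 9

9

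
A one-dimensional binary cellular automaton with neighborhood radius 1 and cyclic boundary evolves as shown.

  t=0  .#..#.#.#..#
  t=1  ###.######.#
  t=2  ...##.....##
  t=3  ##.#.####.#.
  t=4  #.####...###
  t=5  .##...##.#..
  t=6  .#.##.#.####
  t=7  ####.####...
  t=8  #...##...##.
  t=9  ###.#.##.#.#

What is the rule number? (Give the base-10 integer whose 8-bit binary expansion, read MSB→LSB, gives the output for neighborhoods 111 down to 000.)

  [7] ### => .  t=1,i=0
  [6] ##. => .  t=1,i=2
  [5] #.# => #  t=0,i=0
  [4] #.. => #  t=0,i=2
  [3] .## => #  t=1,i=4
  [2] .#. => #  t=0,i=1
  [1] ..# => .  t=0,i=3
  [0] ... => #  t=2,i=1
  bits 00111101 = 61

61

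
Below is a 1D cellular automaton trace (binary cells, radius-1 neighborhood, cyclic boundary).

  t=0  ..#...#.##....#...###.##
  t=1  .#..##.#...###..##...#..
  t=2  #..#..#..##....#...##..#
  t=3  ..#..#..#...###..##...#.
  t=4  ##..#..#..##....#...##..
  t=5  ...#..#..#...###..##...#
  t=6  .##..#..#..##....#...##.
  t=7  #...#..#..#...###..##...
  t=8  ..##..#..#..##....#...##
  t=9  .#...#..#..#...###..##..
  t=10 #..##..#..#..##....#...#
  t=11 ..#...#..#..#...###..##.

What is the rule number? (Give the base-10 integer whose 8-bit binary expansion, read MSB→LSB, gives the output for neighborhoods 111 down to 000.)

  nb ###: next=.  (t=0,i=19, bit7=0)
  nb ##.: next=.  (t=0,i=9, bit6=0)
  nb #.#: next=#  (t=0,i=7, bit5=1)
  nb #..: next=.  (t=0,i=0, bit4=0)
  nb .##: next=.  (t=0,i=8, bit3=0)
  nb .#.: next=.  (t=0,i=2, bit2=0)
  nb ..#: next=#  (t=0,i=1, bit1=1)
  nb ...: next=#  (t=0,i=4, bit0=1)
  bits 00100011 = 35

35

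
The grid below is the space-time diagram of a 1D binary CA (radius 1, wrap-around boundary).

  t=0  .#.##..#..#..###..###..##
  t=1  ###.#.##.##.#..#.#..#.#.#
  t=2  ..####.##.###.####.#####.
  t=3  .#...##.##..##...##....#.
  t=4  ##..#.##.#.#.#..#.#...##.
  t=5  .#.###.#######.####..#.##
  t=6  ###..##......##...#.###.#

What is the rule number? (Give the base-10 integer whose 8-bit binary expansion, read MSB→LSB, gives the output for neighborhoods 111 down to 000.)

  ###|.  b7=0 t=0,i=14
  ##.|#  b6=1 t=0,i=4
  #.#|#  b5=1 t=0,i=0
  #..|.  b4=0 t=0,i=5
  .##|.  b3=0 t=0,i=3
  .#.|#  b2=1 t=0,i=1
  ..#|#  b1=1 t=0,i=6
  ...|.  b0=0 t=2,i=0
  bits 01100110 = 102

102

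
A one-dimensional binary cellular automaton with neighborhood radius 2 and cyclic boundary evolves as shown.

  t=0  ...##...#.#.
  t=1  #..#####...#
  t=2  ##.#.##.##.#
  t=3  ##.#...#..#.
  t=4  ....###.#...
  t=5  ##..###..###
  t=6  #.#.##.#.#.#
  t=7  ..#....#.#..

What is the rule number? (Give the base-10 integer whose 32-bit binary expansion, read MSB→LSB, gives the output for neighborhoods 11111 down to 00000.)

  #####|#  b31=1 t=1,i=5
  ####.|#  b30=1 t=1,i=6
  ###.#|#  b29=1 t=2,i=1
  ###..|.  b28=0 t=1,i=7
  ##.##|#  b27=1 t=2,i=7
  ##.#.|.  b26=0 t=2,i=2
  ##..#|#  b25=1 t=1,i=1
  ##...|#  b24=1 t=0,i=5
  #.###|.  b23=0 t=2,i=11
  #.##.|.  b22=0 t=2,i=5
  #.#.#|#  b21=1 t=2,i=3
  #.#..|.  b20=0 t=0,i=10
  #..##|.  b19=0 t=1,i=2
  #..#.|.  b18=0 t=3,i=9
  #...#|#  b17=1 t=0,i=6
  #....|#  b16=1 t=0,i=0
  .####|.  b15=0 t=1,i=4
  .###.|#  b14=1 t=2,i=0
  .##.#|.  b13=0 t=2,i=6
  .##..|#  b12=1 t=0,i=4
  .#.##|.  b11=0 t=2,i=4
  .#.#.|.  b10=0 t=0,i=9
  .#..#|#  b9=1 t=3,i=8
  .#...|#  b8=1 t=0,i=11
  ..###|#  b7=1 t=1,i=3
  ..##.|#  b6=1 t=0,i=3
  ..#.#|.  b5=0 t=0,i=8
  ..#..|.  b4=0 t=3,i=7
  ...##|.  b3=0 t=0,i=2
  ...#.|#  b2=1 t=0,i=7
  ....#|.  b1=0 t=0,i=1
  .....|#  b0=1 t=4,i=0
  bits 11101011001000110101001111000101 = 3944960965

3944960965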